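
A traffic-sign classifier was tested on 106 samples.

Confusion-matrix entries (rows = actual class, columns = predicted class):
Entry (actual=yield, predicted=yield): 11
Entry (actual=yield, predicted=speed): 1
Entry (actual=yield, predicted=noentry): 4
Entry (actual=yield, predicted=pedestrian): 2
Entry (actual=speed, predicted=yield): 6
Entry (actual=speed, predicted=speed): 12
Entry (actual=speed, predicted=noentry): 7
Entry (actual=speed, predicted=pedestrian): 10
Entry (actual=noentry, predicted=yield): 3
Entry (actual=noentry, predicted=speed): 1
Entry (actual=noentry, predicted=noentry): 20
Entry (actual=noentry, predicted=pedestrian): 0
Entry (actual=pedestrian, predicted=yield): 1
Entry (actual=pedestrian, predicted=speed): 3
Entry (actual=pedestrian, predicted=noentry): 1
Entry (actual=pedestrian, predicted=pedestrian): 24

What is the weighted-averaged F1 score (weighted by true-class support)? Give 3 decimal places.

Per-class F1 score (2·TP/(2·TP+FP+FN)):
  yield: TP=11, FP=6+3+1=10, FN=1+4+2=7 → 22/39 = 0.5641
  speed: TP=12, FP=1+1+3=5, FN=6+7+10=23 → 24/52 = 0.4615
  noentry: TP=20, FP=4+7+1=12, FN=3+1+0=4 → 40/56 = 0.7143
  pedestrian: TP=24, FP=2+10+0=12, FN=1+3+1=5 → 48/65 = 0.7385
Weighted-F1 score = Σ (supportᵢ/N)·F1 scoreᵢ with N=106: (18/106)·0.5641 + (35/106)·0.4615 + (24/106)·0.7143 + (29/106)·0.7385 = 0.612

0.612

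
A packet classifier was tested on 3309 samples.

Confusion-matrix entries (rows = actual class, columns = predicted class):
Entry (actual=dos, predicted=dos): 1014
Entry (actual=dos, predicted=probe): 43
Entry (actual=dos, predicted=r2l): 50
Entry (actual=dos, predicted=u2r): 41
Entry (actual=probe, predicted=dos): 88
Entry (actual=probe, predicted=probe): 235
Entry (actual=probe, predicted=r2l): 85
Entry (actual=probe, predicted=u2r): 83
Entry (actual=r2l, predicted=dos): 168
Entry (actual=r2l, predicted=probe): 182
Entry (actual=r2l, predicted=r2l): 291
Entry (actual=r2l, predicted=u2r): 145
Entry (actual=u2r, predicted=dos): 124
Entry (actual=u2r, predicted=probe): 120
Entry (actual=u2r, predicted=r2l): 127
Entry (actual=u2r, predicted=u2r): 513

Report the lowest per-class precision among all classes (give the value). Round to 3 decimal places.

Per-class precision (TP/(TP+FP)):
  dos: TP=1014, FP=88+168+124=380 → 1014/1394 = 0.7274
  probe: TP=235, FP=43+182+120=345 → 235/580 = 0.4052
  r2l: TP=291, FP=50+85+127=262 → 291/553 = 0.5262
  u2r: TP=513, FP=41+83+145=269 → 513/782 = 0.6560
Lowest is class 'probe' with precision = 0.405.

0.405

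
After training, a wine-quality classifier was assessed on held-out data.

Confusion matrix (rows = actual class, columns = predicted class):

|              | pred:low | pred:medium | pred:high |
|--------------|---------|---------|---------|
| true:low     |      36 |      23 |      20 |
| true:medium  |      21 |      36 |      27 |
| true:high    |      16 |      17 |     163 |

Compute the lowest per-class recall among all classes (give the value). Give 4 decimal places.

Per-class recall (TP/(TP+FN)):
  low: TP=36, FN=23+20=43 → 36/79 = 0.45570
  medium: TP=36, FN=21+27=48 → 36/84 = 0.42857
  high: TP=163, FN=16+17=33 → 163/196 = 0.83163
Lowest is class 'medium' with recall = 0.4286.

0.4286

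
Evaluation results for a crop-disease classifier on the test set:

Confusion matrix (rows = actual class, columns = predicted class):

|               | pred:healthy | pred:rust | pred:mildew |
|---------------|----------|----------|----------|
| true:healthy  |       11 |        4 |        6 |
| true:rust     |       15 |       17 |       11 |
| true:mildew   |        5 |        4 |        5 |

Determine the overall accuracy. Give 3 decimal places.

Accuracy = trace / total = (11+17+5=33) / 78 = 33/78 = 0.423

0.423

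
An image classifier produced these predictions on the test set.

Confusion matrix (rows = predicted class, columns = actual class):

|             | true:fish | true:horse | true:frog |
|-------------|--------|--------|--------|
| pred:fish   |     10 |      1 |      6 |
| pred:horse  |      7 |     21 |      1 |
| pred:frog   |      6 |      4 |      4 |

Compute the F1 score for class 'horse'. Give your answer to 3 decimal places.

0.764

Treat 'horse' as positive and all other classes as negative.
F1 score = 2·TP/(2·TP+FP+FN).
horse: TP=21, FP=7+1=8, FN=1+4=5 → 42/55 = 0.7636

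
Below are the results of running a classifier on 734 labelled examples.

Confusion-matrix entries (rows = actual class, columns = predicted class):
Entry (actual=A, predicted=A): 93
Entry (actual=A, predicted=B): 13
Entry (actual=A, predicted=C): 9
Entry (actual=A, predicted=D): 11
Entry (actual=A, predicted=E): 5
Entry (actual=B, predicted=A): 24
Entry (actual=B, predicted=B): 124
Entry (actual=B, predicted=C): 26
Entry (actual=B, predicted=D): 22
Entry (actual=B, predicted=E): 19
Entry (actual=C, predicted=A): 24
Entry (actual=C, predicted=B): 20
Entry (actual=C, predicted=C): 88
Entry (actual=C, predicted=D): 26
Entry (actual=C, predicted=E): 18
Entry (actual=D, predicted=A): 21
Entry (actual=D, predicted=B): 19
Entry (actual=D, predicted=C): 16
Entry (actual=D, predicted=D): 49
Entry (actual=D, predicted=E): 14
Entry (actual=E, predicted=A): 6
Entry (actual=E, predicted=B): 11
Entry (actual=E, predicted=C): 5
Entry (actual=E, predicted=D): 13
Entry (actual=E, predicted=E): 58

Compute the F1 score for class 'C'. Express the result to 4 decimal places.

0.5500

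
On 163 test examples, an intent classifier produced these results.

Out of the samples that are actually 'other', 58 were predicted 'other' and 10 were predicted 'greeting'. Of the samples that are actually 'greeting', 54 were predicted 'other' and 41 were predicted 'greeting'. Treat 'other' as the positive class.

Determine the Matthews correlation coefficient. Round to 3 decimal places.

0.303

MCC = (TP·TN − FP·FN) / √((TP+FP)(TP+FN)(TN+FP)(TN+FN))
Numerator = 58·41 − 54·10 = 1838
Denominator = √(112·68·95·51) = √36899520 = 6074.4975
MCC = 1838 / 6074.4975 = 0.303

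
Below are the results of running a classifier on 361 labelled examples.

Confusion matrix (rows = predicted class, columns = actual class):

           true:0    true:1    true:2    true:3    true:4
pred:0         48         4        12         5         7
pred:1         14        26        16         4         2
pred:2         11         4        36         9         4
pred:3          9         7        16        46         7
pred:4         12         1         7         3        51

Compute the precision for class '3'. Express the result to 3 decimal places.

Take TP from the diagonal, FP from the rest of the '3' prediction marginal, FN from the rest of the '3' actual marginal.
precision = TP/(TP+FP).
3: TP=46, FP=9+7+16+7=39 → 46/85 = 0.5412

0.541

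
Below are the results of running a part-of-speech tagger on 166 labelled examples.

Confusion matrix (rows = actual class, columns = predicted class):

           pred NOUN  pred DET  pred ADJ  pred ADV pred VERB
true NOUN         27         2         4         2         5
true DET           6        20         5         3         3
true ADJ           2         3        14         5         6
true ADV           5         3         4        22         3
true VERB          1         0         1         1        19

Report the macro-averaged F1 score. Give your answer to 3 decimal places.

Per-class F1 score (2·TP/(2·TP+FP+FN)):
  NOUN: TP=27, FP=6+2+5+1=14, FN=2+4+2+5=13 → 54/81 = 0.6667
  DET: TP=20, FP=2+3+3+0=8, FN=6+5+3+3=17 → 40/65 = 0.6154
  ADJ: TP=14, FP=4+5+4+1=14, FN=2+3+5+6=16 → 28/58 = 0.4828
  ADV: TP=22, FP=2+3+5+1=11, FN=5+3+4+3=15 → 44/70 = 0.6286
  VERB: TP=19, FP=5+3+6+3=17, FN=1+0+1+1=3 → 38/58 = 0.6552
Macro-F1 score = mean = (0.6667 + 0.6154 + 0.4828 + 0.6286 + 0.6552) / 5 = 0.610

0.610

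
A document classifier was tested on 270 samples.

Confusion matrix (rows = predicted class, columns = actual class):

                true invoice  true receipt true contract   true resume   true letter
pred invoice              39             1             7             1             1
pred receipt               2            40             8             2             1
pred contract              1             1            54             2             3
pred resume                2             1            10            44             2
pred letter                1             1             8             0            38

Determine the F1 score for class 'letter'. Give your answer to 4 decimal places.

Take TP from the diagonal, FP from the rest of the 'letter' prediction marginal, FN from the rest of the 'letter' actual marginal.
F1 score = 2·TP/(2·TP+FP+FN).
letter: TP=38, FP=1+1+8+0=10, FN=1+1+3+2=7 → 76/93 = 0.81720

0.8172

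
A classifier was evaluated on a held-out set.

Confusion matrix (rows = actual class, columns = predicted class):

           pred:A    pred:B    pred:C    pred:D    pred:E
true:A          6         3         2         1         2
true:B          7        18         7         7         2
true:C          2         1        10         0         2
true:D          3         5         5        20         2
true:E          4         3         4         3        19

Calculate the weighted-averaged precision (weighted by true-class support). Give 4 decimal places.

Per-class precision (TP/(TP+FP)):
  A: TP=6, FP=7+2+3+4=16 → 6/22 = 0.27273
  B: TP=18, FP=3+1+5+3=12 → 18/30 = 0.60000
  C: TP=10, FP=2+7+5+4=18 → 10/28 = 0.35714
  D: TP=20, FP=1+7+0+3=11 → 20/31 = 0.64516
  E: TP=19, FP=2+2+2+2=8 → 19/27 = 0.70370
Weighted-precision = Σ (supportᵢ/N)·precisionᵢ with N=138: (14/138)·0.27273 + (41/138)·0.60000 + (15/138)·0.35714 + (35/138)·0.64516 + (33/138)·0.70370 = 0.5767

0.5767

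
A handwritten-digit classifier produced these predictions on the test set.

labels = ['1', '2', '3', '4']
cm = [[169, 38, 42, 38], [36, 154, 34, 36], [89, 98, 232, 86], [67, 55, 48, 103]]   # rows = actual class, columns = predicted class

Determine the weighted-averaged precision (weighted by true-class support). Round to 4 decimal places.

0.5181

Per-class precision (TP/(TP+FP)):
  1: TP=169, FP=36+89+67=192 → 169/361 = 0.46814
  2: TP=154, FP=38+98+55=191 → 154/345 = 0.44638
  3: TP=232, FP=42+34+48=124 → 232/356 = 0.65169
  4: TP=103, FP=38+36+86=160 → 103/263 = 0.39163
Weighted-precision = Σ (supportᵢ/N)·precisionᵢ with N=1325: (287/1325)·0.46814 + (260/1325)·0.44638 + (505/1325)·0.65169 + (273/1325)·0.39163 = 0.5181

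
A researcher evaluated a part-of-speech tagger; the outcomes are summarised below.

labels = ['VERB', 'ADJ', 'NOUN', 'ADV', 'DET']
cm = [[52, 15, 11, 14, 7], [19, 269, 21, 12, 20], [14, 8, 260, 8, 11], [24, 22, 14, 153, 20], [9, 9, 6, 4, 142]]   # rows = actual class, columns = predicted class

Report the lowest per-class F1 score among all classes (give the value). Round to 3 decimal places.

0.479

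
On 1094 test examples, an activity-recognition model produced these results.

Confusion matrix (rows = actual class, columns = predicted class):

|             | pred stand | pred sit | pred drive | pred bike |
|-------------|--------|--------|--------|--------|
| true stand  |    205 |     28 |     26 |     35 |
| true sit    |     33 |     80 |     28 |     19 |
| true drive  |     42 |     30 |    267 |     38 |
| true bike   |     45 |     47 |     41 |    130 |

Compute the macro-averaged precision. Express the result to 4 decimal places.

0.5966

Per-class precision (TP/(TP+FP)):
  stand: TP=205, FP=33+42+45=120 → 205/325 = 0.63077
  sit: TP=80, FP=28+30+47=105 → 80/185 = 0.43243
  drive: TP=267, FP=26+28+41=95 → 267/362 = 0.73757
  bike: TP=130, FP=35+19+38=92 → 130/222 = 0.58559
Macro-precision = mean = (0.63077 + 0.43243 + 0.73757 + 0.58559) / 4 = 0.5966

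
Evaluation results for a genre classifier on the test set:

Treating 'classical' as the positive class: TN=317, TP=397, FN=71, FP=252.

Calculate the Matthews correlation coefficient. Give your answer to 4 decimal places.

MCC = (TP·TN − FP·FN) / √((TP+FP)(TP+FN)(TN+FP)(TN+FN))
Numerator = 397·317 − 252·71 = 107957
Denominator = √(649·468·569·388) = √67055521104 = 258950.8083
MCC = 107957 / 258950.8083 = 0.4169

0.4169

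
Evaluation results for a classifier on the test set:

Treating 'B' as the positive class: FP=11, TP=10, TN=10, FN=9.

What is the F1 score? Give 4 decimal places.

Precision = TP/(TP+FP) = 10/21 = 0.4762
Recall = TP/(TP+FN) = 10/19 = 0.5263
F1 = 2·TP/(2·TP+FP+FN) = 20/40 = 0.5000

0.5000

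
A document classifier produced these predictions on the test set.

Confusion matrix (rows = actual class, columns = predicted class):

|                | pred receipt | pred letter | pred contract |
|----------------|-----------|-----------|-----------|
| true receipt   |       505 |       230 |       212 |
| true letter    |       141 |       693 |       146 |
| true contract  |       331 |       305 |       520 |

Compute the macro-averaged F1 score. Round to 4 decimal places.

0.5547

Per-class F1 score (2·TP/(2·TP+FP+FN)):
  receipt: TP=505, FP=141+331=472, FN=230+212=442 → 1010/1924 = 0.52495
  letter: TP=693, FP=230+305=535, FN=141+146=287 → 1386/2208 = 0.62772
  contract: TP=520, FP=212+146=358, FN=331+305=636 → 1040/2034 = 0.51131
Macro-F1 score = mean = (0.52495 + 0.62772 + 0.51131) / 3 = 0.5547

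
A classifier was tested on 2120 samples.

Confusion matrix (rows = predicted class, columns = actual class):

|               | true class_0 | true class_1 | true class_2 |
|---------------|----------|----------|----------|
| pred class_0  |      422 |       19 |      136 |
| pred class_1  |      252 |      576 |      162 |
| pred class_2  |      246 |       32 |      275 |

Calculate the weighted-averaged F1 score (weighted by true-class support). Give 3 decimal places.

Per-class F1 score (2·TP/(2·TP+FP+FN)):
  class_0: TP=422, FP=19+136=155, FN=252+246=498 → 844/1497 = 0.5638
  class_1: TP=576, FP=252+162=414, FN=19+32=51 → 1152/1617 = 0.7124
  class_2: TP=275, FP=246+32=278, FN=136+162=298 → 550/1126 = 0.4885
Weighted-F1 score = Σ (supportᵢ/N)·F1 scoreᵢ with N=2120: (920/2120)·0.5638 + (627/2120)·0.7124 + (573/2120)·0.4885 = 0.587

0.587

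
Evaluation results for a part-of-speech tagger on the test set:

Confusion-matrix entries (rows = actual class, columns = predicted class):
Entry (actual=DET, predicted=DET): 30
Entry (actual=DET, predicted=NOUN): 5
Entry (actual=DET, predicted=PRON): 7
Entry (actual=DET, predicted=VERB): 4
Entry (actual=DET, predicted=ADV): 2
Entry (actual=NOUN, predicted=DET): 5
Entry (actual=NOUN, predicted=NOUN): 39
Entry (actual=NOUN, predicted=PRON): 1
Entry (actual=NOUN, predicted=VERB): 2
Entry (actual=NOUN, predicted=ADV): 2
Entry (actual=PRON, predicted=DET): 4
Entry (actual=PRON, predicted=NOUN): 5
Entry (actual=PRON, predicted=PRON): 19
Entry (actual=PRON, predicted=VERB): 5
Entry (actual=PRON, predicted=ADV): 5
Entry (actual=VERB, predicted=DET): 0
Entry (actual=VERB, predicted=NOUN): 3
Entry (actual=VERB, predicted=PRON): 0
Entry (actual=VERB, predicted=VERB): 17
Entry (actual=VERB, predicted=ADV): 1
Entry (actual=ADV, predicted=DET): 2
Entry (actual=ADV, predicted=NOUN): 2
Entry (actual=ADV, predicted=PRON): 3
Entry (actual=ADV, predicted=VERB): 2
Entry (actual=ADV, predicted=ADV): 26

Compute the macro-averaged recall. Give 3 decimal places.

0.695

Per-class recall (TP/(TP+FN)):
  DET: TP=30, FN=5+7+4+2=18 → 30/48 = 0.6250
  NOUN: TP=39, FN=5+1+2+2=10 → 39/49 = 0.7959
  PRON: TP=19, FN=4+5+5+5=19 → 19/38 = 0.5000
  VERB: TP=17, FN=0+3+0+1=4 → 17/21 = 0.8095
  ADV: TP=26, FN=2+2+3+2=9 → 26/35 = 0.7429
Macro-recall = mean = (0.6250 + 0.7959 + 0.5000 + 0.8095 + 0.7429) / 5 = 0.695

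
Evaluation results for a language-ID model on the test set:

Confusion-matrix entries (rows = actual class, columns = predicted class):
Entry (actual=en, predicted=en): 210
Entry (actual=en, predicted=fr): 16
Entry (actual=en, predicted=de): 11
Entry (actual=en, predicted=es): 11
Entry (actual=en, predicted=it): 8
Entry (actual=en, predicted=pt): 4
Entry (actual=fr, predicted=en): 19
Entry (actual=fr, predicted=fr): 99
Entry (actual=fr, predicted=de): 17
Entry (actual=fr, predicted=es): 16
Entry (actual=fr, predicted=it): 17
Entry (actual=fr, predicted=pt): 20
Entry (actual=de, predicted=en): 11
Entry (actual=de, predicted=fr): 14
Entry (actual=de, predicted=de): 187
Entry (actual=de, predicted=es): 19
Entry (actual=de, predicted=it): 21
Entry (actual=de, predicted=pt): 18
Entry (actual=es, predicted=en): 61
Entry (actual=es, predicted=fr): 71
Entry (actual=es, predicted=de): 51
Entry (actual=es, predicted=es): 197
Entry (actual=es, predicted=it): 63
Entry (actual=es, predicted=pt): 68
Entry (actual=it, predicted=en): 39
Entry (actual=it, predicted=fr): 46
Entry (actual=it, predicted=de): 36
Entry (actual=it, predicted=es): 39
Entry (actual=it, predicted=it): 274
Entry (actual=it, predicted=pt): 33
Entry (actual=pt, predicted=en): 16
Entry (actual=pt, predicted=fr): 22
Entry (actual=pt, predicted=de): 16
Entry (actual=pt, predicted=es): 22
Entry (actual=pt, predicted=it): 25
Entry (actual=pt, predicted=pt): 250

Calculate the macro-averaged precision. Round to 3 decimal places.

Per-class precision (TP/(TP+FP)):
  en: TP=210, FP=19+11+61+39+16=146 → 210/356 = 0.5899
  fr: TP=99, FP=16+14+71+46+22=169 → 99/268 = 0.3694
  de: TP=187, FP=11+17+51+36+16=131 → 187/318 = 0.5881
  es: TP=197, FP=11+16+19+39+22=107 → 197/304 = 0.6480
  it: TP=274, FP=8+17+21+63+25=134 → 274/408 = 0.6716
  pt: TP=250, FP=4+20+18+68+33=143 → 250/393 = 0.6361
Macro-precision = mean = (0.5899 + 0.3694 + 0.5881 + 0.6480 + 0.6716 + 0.6361) / 6 = 0.584

0.584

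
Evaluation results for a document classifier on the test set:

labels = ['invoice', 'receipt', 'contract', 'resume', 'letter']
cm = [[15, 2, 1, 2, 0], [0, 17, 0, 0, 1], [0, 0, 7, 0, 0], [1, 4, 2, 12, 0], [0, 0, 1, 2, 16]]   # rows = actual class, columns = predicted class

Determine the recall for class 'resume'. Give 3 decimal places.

Take TP from the diagonal, FP from the rest of the 'resume' prediction marginal, FN from the rest of the 'resume' actual marginal.
recall = TP/(TP+FN).
resume: TP=12, FN=1+4+2+0=7 → 12/19 = 0.6316

0.632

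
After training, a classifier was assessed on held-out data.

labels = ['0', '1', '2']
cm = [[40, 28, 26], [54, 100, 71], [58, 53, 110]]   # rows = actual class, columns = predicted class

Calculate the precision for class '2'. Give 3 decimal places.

Treat '2' as positive and all other classes as negative.
precision = TP/(TP+FP).
2: TP=110, FP=26+71=97 → 110/207 = 0.5314

0.531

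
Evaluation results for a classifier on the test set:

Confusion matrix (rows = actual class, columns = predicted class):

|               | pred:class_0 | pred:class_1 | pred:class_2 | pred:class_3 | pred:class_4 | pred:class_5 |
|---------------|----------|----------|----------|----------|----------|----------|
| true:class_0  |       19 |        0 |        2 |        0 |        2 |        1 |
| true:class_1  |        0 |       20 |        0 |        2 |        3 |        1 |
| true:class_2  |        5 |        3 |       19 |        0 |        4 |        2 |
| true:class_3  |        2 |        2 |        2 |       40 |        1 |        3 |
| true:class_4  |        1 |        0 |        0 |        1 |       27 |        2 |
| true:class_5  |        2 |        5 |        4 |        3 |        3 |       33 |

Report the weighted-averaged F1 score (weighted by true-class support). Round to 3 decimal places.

Per-class F1 score (2·TP/(2·TP+FP+FN)):
  class_0: TP=19, FP=0+5+2+1+2=10, FN=0+2+0+2+1=5 → 38/53 = 0.7170
  class_1: TP=20, FP=0+3+2+0+5=10, FN=0+0+2+3+1=6 → 40/56 = 0.7143
  class_2: TP=19, FP=2+0+2+0+4=8, FN=5+3+0+4+2=14 → 38/60 = 0.6333
  class_3: TP=40, FP=0+2+0+1+3=6, FN=2+2+2+1+3=10 → 80/96 = 0.8333
  class_4: TP=27, FP=2+3+4+1+3=13, FN=1+0+0+1+2=4 → 54/71 = 0.7606
  class_5: TP=33, FP=1+1+2+3+2=9, FN=2+5+4+3+3=17 → 66/92 = 0.7174
Weighted-F1 score = Σ (supportᵢ/N)·F1 scoreᵢ with N=214: (24/214)·0.7170 + (26/214)·0.7143 + (33/214)·0.6333 + (50/214)·0.8333 + (31/214)·0.7606 + (50/214)·0.7174 = 0.737

0.737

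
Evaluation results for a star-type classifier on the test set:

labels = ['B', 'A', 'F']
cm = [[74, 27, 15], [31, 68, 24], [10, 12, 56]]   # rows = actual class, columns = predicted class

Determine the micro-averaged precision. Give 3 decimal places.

0.625

Micro-averaging pools counts across classes: ΣTP=198, ΣFP=119, ΣFN=119.
Micro-precision = TP/(TP+FP) on pooled counts = 0.625 (equals overall accuracy in single-label multiclass).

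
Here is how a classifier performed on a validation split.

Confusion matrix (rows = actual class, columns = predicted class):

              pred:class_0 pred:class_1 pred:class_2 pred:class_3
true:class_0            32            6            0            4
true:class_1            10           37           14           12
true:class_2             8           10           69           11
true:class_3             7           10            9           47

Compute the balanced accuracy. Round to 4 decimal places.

0.6542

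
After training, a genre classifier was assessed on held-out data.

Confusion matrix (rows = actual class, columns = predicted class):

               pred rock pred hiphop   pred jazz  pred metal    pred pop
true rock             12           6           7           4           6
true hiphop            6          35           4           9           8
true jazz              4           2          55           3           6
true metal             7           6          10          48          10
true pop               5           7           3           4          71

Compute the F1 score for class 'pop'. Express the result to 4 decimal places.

0.7435

F1 score = 2·TP/(2·TP+FP+FN).
pop: TP=71, FP=6+8+6+10=30, FN=5+7+3+4=19 → 142/191 = 0.74346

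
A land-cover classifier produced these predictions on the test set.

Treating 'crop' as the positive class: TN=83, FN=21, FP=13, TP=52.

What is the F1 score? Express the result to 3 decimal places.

0.754

Precision = TP/(TP+FP) = 52/65 = 0.8000
Recall = TP/(TP+FN) = 52/73 = 0.7123
F1 = 2·TP/(2·TP+FP+FN) = 104/138 = 0.754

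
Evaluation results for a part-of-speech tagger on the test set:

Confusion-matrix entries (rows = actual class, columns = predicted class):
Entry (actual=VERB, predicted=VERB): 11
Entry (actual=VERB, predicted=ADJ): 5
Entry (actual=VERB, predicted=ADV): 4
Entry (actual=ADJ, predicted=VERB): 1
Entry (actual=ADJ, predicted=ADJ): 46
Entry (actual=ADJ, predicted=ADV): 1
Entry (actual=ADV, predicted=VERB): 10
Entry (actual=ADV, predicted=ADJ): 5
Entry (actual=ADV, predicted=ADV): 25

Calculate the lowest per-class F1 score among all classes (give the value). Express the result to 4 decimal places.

0.5238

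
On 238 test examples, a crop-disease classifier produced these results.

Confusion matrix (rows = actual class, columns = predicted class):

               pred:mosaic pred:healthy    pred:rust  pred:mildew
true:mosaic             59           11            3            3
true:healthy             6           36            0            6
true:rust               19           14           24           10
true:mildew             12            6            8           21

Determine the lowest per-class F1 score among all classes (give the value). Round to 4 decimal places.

0.4706

Per-class F1 score (2·TP/(2·TP+FP+FN)):
  mosaic: TP=59, FP=6+19+12=37, FN=11+3+3=17 → 118/172 = 0.68605
  healthy: TP=36, FP=11+14+6=31, FN=6+0+6=12 → 72/115 = 0.62609
  rust: TP=24, FP=3+0+8=11, FN=19+14+10=43 → 48/102 = 0.47059
  mildew: TP=21, FP=3+6+10=19, FN=12+6+8=26 → 42/87 = 0.48276
Lowest is class 'rust' with F1 score = 0.4706.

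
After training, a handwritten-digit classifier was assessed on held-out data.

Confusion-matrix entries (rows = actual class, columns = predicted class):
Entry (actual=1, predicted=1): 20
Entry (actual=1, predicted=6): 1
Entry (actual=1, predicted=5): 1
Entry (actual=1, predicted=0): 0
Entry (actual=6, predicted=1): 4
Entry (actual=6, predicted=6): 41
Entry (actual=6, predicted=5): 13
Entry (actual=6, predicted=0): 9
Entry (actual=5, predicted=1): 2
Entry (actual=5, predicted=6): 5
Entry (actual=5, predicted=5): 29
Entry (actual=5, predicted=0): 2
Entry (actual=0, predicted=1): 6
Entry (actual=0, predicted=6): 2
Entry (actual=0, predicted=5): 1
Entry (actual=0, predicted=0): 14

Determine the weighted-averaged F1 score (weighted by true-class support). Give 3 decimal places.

Per-class F1 score (2·TP/(2·TP+FP+FN)):
  1: TP=20, FP=4+2+6=12, FN=1+1+0=2 → 40/54 = 0.7407
  6: TP=41, FP=1+5+2=8, FN=4+13+9=26 → 82/116 = 0.7069
  5: TP=29, FP=1+13+1=15, FN=2+5+2=9 → 58/82 = 0.7073
  0: TP=14, FP=0+9+2=11, FN=6+2+1=9 → 28/48 = 0.5833
Weighted-F1 score = Σ (supportᵢ/N)·F1 scoreᵢ with N=150: (22/150)·0.7407 + (67/150)·0.7069 + (38/150)·0.7073 + (23/150)·0.5833 = 0.693

0.693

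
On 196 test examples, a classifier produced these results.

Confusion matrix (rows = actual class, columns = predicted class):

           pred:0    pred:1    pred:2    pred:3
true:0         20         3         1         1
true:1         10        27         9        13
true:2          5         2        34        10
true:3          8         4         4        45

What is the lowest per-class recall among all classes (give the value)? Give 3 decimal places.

Per-class recall (TP/(TP+FN)):
  0: TP=20, FN=3+1+1=5 → 20/25 = 0.8000
  1: TP=27, FN=10+9+13=32 → 27/59 = 0.4576
  2: TP=34, FN=5+2+10=17 → 34/51 = 0.6667
  3: TP=45, FN=8+4+4=16 → 45/61 = 0.7377
Lowest is class '1' with recall = 0.458.

0.458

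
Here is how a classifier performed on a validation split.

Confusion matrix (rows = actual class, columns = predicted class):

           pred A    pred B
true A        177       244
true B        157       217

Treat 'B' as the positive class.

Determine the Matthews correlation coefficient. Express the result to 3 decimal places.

0.001

MCC = (TP·TN − FP·FN) / √((TP+FP)(TP+FN)(TN+FP)(TN+FN))
Numerator = 217·177 − 244·157 = 101
Denominator = √(461·374·421·334) = √24243822196 = 155704.2780
MCC = 101 / 155704.2780 = 0.001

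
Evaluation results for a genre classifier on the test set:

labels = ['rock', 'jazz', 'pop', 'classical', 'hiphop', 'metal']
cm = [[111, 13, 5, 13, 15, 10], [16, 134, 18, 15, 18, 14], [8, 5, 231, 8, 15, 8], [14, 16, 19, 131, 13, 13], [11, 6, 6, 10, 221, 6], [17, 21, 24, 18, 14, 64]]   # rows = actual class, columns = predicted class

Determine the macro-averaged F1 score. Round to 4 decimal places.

Per-class F1 score (2·TP/(2·TP+FP+FN)):
  rock: TP=111, FP=16+8+14+11+17=66, FN=13+5+13+15+10=56 → 222/344 = 0.64535
  jazz: TP=134, FP=13+5+16+6+21=61, FN=16+18+15+18+14=81 → 268/410 = 0.65366
  pop: TP=231, FP=5+18+19+6+24=72, FN=8+5+8+15+8=44 → 462/578 = 0.79931
  classical: TP=131, FP=13+15+8+10+18=64, FN=14+16+19+13+13=75 → 262/401 = 0.65337
  hiphop: TP=221, FP=15+18+15+13+14=75, FN=11+6+6+10+6=39 → 442/556 = 0.79496
  metal: TP=64, FP=10+14+8+13+6=51, FN=17+21+24+18+14=94 → 128/273 = 0.46886
Macro-F1 score = mean = (0.64535 + 0.65366 + 0.79931 + 0.65337 + 0.79496 + 0.46886) / 6 = 0.6693

0.6693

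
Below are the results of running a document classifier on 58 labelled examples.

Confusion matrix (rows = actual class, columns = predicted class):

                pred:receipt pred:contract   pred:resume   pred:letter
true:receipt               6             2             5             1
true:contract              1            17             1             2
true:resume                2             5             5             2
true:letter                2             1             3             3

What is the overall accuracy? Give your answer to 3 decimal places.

0.534

Accuracy = trace / total = (6+17+5+3=31) / 58 = 31/58 = 0.534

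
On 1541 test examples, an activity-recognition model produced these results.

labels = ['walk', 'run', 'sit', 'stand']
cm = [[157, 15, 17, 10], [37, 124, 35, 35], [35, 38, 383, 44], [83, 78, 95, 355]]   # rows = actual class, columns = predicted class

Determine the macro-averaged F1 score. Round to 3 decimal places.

Per-class F1 score (2·TP/(2·TP+FP+FN)):
  walk: TP=157, FP=37+35+83=155, FN=15+17+10=42 → 314/511 = 0.6145
  run: TP=124, FP=15+38+78=131, FN=37+35+35=107 → 248/486 = 0.5103
  sit: TP=383, FP=17+35+95=147, FN=35+38+44=117 → 766/1030 = 0.7437
  stand: TP=355, FP=10+35+44=89, FN=83+78+95=256 → 710/1055 = 0.6730
Macro-F1 score = mean = (0.6145 + 0.5103 + 0.7437 + 0.6730) / 4 = 0.635

0.635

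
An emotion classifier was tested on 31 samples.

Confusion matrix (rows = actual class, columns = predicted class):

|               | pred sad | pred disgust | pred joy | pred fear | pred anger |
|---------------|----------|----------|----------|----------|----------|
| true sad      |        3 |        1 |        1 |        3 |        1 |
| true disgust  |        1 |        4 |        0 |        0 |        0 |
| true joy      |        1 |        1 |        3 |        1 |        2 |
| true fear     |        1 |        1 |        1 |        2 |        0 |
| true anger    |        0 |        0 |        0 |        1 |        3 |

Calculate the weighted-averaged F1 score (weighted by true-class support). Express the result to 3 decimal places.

Per-class F1 score (2·TP/(2·TP+FP+FN)):
  sad: TP=3, FP=1+1+1+0=3, FN=1+1+3+1=6 → 6/15 = 0.4000
  disgust: TP=4, FP=1+1+1+0=3, FN=1+0+0+0=1 → 8/12 = 0.6667
  joy: TP=3, FP=1+0+1+0=2, FN=1+1+1+2=5 → 6/13 = 0.4615
  fear: TP=2, FP=3+0+1+1=5, FN=1+1+1+0=3 → 4/12 = 0.3333
  anger: TP=3, FP=1+0+2+0=3, FN=0+0+0+1=1 → 6/10 = 0.6000
Weighted-F1 score = Σ (supportᵢ/N)·F1 scoreᵢ with N=31: (9/31)·0.4000 + (5/31)·0.6667 + (8/31)·0.4615 + (5/31)·0.3333 + (4/31)·0.6000 = 0.474

0.474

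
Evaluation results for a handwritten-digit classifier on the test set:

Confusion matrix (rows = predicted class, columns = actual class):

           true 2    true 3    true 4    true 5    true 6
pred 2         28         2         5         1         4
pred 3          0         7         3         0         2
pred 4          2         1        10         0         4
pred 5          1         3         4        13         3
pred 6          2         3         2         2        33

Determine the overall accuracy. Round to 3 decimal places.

0.674

Accuracy = trace / total = (28+7+10+13+33=91) / 135 = 91/135 = 0.674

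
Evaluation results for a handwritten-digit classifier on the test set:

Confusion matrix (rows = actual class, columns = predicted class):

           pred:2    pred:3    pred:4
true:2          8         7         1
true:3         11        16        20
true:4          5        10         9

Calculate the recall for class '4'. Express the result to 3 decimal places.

0.375

recall = TP/(TP+FN).
4: TP=9, FN=5+10=15 → 9/24 = 0.3750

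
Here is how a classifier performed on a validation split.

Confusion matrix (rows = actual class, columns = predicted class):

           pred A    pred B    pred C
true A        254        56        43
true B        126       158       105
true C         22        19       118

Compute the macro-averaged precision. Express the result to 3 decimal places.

Per-class precision (TP/(TP+FP)):
  A: TP=254, FP=126+22=148 → 254/402 = 0.6318
  B: TP=158, FP=56+19=75 → 158/233 = 0.6781
  C: TP=118, FP=43+105=148 → 118/266 = 0.4436
Macro-precision = mean = (0.6318 + 0.6781 + 0.4436) / 3 = 0.585

0.585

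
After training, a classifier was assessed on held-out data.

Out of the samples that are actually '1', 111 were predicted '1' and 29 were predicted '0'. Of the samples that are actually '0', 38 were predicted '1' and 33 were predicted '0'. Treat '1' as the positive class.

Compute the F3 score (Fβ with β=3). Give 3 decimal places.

Fβ = (1+β²)·TP / ((1+β²)·TP + β²·FN + FP), with β²=9
= 10·111 / (10·111 + 9·29 + 38) = 0.788

0.788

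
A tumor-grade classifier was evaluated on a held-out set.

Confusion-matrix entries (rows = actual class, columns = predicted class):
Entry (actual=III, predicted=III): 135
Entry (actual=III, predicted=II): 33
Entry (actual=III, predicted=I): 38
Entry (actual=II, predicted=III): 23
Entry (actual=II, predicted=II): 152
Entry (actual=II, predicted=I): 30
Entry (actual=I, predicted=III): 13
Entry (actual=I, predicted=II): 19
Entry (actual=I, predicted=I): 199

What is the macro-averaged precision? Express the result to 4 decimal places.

Per-class precision (TP/(TP+FP)):
  III: TP=135, FP=23+13=36 → 135/171 = 0.78947
  II: TP=152, FP=33+19=52 → 152/204 = 0.74510
  I: TP=199, FP=38+30=68 → 199/267 = 0.74532
Macro-precision = mean = (0.78947 + 0.74510 + 0.74532) / 3 = 0.7600

0.7600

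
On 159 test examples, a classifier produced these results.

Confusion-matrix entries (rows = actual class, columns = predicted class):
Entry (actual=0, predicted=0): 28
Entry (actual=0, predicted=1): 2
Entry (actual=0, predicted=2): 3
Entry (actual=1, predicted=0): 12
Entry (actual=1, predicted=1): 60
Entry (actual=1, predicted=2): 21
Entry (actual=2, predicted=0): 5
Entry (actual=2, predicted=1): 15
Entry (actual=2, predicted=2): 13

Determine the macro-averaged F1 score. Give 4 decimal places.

Per-class F1 score (2·TP/(2·TP+FP+FN)):
  0: TP=28, FP=12+5=17, FN=2+3=5 → 56/78 = 0.71795
  1: TP=60, FP=2+15=17, FN=12+21=33 → 120/170 = 0.70588
  2: TP=13, FP=3+21=24, FN=5+15=20 → 26/70 = 0.37143
Macro-F1 score = mean = (0.71795 + 0.70588 + 0.37143) / 3 = 0.5984

0.5984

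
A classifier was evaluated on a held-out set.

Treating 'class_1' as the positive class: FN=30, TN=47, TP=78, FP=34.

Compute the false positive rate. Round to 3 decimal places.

0.420

FPR = FP/(FP+TN) = 34/(34+47) = 0.420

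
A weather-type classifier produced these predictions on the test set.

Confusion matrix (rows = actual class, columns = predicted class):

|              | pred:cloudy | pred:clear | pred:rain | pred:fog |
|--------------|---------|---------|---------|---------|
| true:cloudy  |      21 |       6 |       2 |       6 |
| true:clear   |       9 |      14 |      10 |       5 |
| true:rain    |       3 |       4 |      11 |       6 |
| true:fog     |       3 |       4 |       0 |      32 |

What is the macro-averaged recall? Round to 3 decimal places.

0.562

Per-class recall (TP/(TP+FN)):
  cloudy: TP=21, FN=6+2+6=14 → 21/35 = 0.6000
  clear: TP=14, FN=9+10+5=24 → 14/38 = 0.3684
  rain: TP=11, FN=3+4+6=13 → 11/24 = 0.4583
  fog: TP=32, FN=3+4+0=7 → 32/39 = 0.8205
Macro-recall = mean = (0.6000 + 0.3684 + 0.4583 + 0.8205) / 4 = 0.562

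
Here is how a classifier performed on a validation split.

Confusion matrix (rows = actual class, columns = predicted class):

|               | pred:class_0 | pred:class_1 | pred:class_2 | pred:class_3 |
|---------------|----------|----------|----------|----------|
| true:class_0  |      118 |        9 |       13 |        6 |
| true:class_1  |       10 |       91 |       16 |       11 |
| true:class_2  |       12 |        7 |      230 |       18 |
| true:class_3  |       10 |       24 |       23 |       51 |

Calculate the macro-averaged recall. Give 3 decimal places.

0.713

Per-class recall (TP/(TP+FN)):
  class_0: TP=118, FN=9+13+6=28 → 118/146 = 0.8082
  class_1: TP=91, FN=10+16+11=37 → 91/128 = 0.7109
  class_2: TP=230, FN=12+7+18=37 → 230/267 = 0.8614
  class_3: TP=51, FN=10+24+23=57 → 51/108 = 0.4722
Macro-recall = mean = (0.8082 + 0.7109 + 0.8614 + 0.4722) / 4 = 0.713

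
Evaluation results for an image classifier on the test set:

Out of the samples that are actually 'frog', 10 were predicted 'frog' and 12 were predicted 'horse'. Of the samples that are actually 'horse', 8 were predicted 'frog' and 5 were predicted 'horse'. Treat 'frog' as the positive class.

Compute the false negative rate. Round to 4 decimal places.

0.5455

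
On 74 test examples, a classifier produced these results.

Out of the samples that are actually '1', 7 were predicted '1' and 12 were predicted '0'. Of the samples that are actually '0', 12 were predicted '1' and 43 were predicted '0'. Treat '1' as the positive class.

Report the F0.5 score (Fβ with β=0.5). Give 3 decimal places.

Fβ = (1+β²)·TP / ((1+β²)·TP + β²·FN + FP), with β²=1/4
= 1.25·7 / (1.25·7 + 0.25·12 + 12) = 0.368

0.368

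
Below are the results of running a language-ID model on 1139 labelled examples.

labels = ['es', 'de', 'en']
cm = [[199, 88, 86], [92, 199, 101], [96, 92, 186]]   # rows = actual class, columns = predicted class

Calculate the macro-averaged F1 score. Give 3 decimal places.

Per-class F1 score (2·TP/(2·TP+FP+FN)):
  es: TP=199, FP=92+96=188, FN=88+86=174 → 398/760 = 0.5237
  de: TP=199, FP=88+92=180, FN=92+101=193 → 398/771 = 0.5162
  en: TP=186, FP=86+101=187, FN=96+92=188 → 372/747 = 0.4980
Macro-F1 score = mean = (0.5237 + 0.5162 + 0.4980) / 3 = 0.513

0.513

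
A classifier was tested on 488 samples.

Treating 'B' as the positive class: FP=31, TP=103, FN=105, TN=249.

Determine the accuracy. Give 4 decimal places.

Accuracy = (TP+TN)/N = (103+249)/488 = 0.7213

0.7213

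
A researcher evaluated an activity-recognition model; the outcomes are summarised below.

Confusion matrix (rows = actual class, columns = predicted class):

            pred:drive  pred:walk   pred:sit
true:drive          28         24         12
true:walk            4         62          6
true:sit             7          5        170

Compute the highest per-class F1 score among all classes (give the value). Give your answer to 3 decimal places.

0.919

Per-class F1 score (2·TP/(2·TP+FP+FN)):
  drive: TP=28, FP=4+7=11, FN=24+12=36 → 56/103 = 0.5437
  walk: TP=62, FP=24+5=29, FN=4+6=10 → 124/163 = 0.7607
  sit: TP=170, FP=12+6=18, FN=7+5=12 → 340/370 = 0.9189
Highest is class 'sit' with F1 score = 0.919.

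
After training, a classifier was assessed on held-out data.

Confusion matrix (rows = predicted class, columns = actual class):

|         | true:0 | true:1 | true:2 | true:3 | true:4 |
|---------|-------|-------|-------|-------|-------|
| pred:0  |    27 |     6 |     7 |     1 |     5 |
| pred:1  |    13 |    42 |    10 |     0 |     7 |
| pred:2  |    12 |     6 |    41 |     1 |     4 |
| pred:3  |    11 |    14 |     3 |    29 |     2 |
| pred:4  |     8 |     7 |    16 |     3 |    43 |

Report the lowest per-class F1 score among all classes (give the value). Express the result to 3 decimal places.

Per-class F1 score (2·TP/(2·TP+FP+FN)):
  0: TP=27, FP=6+7+1+5=19, FN=13+12+11+8=44 → 54/117 = 0.4615
  1: TP=42, FP=13+10+0+7=30, FN=6+6+14+7=33 → 84/147 = 0.5714
  2: TP=41, FP=12+6+1+4=23, FN=7+10+3+16=36 → 82/141 = 0.5816
  3: TP=29, FP=11+14+3+2=30, FN=1+0+1+3=5 → 58/93 = 0.6237
  4: TP=43, FP=8+7+16+3=34, FN=5+7+4+2=18 → 86/138 = 0.6232
Lowest is class '0' with F1 score = 0.462.

0.462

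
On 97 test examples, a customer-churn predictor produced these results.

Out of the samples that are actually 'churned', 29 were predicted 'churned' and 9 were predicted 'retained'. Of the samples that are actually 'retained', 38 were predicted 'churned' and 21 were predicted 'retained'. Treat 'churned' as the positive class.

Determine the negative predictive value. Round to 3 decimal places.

NPV = TN/(TN+FN) = 21/(21+9) = 0.700

0.700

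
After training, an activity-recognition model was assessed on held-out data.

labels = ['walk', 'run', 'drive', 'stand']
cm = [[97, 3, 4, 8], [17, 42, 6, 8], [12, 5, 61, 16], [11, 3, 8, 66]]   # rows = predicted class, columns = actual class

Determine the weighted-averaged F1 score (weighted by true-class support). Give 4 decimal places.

Per-class F1 score (2·TP/(2·TP+FP+FN)):
  walk: TP=97, FP=3+4+8=15, FN=17+12+11=40 → 194/249 = 0.77912
  run: TP=42, FP=17+6+8=31, FN=3+5+3=11 → 84/126 = 0.66667
  drive: TP=61, FP=12+5+16=33, FN=4+6+8=18 → 122/173 = 0.70520
  stand: TP=66, FP=11+3+8=22, FN=8+8+16=32 → 132/186 = 0.70968
Weighted-F1 score = Σ (supportᵢ/N)·F1 scoreᵢ with N=367: (137/367)·0.77912 + (53/367)·0.66667 + (79/367)·0.70520 + (98/367)·0.70968 = 0.7284

0.7284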